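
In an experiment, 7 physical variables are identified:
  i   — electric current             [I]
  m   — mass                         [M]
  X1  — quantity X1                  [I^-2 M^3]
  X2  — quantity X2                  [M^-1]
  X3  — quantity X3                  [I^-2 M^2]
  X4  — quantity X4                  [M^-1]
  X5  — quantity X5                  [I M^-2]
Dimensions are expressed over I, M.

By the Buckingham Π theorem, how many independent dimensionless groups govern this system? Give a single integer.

Write exponents as rows I,M / cols i,m,X1,X2,X3,X4,X5:
  I: [ 1  0 -2  0 -2  0  1]
  M: [ 0  1  3 -1  2 -1 -2]
Row reduction gives pivot columns i,m; rank = 2
n=7, r=2 ⇒ 5 dimensionless groups

5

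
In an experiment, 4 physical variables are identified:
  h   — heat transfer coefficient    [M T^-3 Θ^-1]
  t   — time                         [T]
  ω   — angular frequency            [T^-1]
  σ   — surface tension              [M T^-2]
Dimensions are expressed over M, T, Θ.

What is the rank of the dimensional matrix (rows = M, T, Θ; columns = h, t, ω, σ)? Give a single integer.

3

Dimensional matrix (M×T×Θ by h×t×ω×σ):
  M: [ 1  0  0  1]
  T: [-3  1 -1 -2]
  Θ: [-1  0  0  0]
Echelon form has 3 nonzero rows (pivots: h,t,σ)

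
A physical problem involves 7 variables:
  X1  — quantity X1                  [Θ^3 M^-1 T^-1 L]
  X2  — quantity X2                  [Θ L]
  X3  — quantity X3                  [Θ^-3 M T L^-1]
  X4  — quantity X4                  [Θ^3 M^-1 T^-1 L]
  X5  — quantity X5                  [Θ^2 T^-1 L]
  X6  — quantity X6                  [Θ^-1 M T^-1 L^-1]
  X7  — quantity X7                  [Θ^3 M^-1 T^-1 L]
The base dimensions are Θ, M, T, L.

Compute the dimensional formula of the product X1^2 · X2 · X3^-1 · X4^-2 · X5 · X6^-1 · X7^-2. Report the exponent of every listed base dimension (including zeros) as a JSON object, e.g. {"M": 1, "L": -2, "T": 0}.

{"Θ": 1, "M": 0, "T": 1, "L": 2}

Dimensional matrix (Θ×M×T×L by X1×X2×X3×X4×X5×X6×X7):
  Θ: [ 3  1 -3  3  2 -1  3]
  M: [-1  0  1 -1  0  1 -1]
  T: [-1  0  1 -1 -1 -1 -1]
  L: [ 1  1 -1  1  1 -1  1]
  [Θ]: (2)·3+(1)·1+(-1)·-3+(-2)·3+(1)·2+(-1)·-1+(-2)·3 = 1
  [M]: (2)·-1+(1)·0+(-1)·1+(-2)·-1+(1)·0+(-1)·1+(-2)·-1 = 0
  [T]: (2)·-1+(1)·0+(-1)·1+(-2)·-1+(1)·-1+(-1)·-1+(-2)·-1 = 1
  [L]: (2)·1+(1)·1+(-1)·-1+(-2)·1+(1)·1+(-1)·-1+(-2)·1 = 2
⇒ Θ T L^2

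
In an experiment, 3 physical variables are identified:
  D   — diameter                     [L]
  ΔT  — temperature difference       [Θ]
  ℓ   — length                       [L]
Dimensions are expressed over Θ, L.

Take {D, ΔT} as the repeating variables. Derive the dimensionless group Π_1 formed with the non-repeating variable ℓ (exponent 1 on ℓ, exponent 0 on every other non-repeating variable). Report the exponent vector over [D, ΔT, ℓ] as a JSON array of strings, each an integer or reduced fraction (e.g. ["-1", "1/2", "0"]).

Dimensional matrix (Θ×L by D×ΔT×ℓ):
  Θ: [ 0  1  0]
  L: [ 1  0  1]
Row reduction gives pivot columns D,ΔT; rank = 2
Repeat: D,ΔT; free: ℓ
RREF:
  r0: [   1    0    1]
  r1: [   0    1    0]
Fix exponent of ℓ at 1; solve each RREF row for its pivot's exponent:
  r0: exp(D) + (1)·1 = 0 ⇒ exp(D) = -1
  r1: exp(ΔT) + (0)·1 = 0 ⇒ exp(ΔT) = 0
Π_1 = D^-1 · ℓ

["-1", "0", "1"]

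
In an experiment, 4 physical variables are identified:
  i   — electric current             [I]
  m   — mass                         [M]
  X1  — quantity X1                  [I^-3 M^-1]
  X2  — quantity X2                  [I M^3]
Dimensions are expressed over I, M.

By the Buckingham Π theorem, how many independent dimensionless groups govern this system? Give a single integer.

Dimensional matrix (I×M by i×m×X1×X2):
  I: [ 1  0 -3  1]
  M: [ 0  1 -1  3]
Row reduction gives pivot columns i,m; rank = 2
Π count = n − r = 4 − 2 = 2

2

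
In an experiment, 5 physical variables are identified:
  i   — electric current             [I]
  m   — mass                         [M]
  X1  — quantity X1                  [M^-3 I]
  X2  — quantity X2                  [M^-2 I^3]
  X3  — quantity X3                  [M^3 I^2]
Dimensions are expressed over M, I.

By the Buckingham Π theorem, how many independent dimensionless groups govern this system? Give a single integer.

Dimensional matrix (M×I by i×m×X1×X2×X3):
  M: [ 0  1 -3 -2  3]
  I: [ 1  0  1  3  2]
RREF → pivots at {i,m} ⇒ r = 2
Π count = n − r = 5 − 2 = 3

3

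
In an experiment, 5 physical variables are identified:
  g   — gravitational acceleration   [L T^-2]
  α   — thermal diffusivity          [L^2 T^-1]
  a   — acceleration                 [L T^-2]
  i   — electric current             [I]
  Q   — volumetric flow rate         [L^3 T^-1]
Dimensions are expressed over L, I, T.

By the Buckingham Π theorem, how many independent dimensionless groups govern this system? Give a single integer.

Write exponents as rows L,I,T / cols g,α,a,i,Q:
  L: [ 1  2  1  0  3]
  I: [ 0  0  0  1  0]
  T: [-2 -1 -2  0 -1]
Row reduction gives pivot columns g,α,i; rank = 3
n=5, r=3 ⇒ 2 dimensionless groups

2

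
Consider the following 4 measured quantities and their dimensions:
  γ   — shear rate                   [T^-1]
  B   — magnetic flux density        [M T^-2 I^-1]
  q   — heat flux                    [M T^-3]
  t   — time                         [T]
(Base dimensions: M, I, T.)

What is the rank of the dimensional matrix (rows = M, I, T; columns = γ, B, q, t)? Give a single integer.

Dimensional matrix (M×I×T by γ×B×q×t):
  M: [ 0  1  1  0]
  I: [ 0 -1  0  0]
  T: [-1 -2 -3  1]
RREF → pivots at {γ,B,q} ⇒ r = 3

3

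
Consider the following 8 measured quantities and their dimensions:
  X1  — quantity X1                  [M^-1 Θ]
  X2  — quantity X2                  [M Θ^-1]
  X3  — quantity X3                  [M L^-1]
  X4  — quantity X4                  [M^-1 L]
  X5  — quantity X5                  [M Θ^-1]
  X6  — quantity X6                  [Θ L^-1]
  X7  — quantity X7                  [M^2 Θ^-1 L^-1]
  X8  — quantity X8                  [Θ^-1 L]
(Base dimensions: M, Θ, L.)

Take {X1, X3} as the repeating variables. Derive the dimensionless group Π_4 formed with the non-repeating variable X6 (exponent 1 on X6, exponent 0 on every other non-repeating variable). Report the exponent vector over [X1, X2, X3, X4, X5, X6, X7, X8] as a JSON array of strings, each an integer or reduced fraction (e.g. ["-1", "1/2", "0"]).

Write exponents as rows M,Θ,L / cols X1,X2,X3,X4,X5,X6,X7,X8:
  M: [-1  1  1 -1  1  0  2  0]
  Θ: [ 1 -1  0  0 -1  1 -1 -1]
  L: [ 0  0 -1  1  0 -1 -1  1]
RREF → pivots at {X1,X3} ⇒ r = 2
Repeat: X1,X3; free: X2,X4,X5,X6,X7,X8
RREF:
  r0: [   1   -1    0    0   -1    1   -1   -1]
  r1: [   0    0    1   -1    0    1    1   -1]
  r2: [   0    0    0    0    0    0    0    0]
Fix exponent of X6 at 1, X2 at 0, X4 at 0, X5 at 0, X7 at 0, X8 at 0; solve each RREF row for its pivot's exponent:
  r0: exp(X1) + (1)·1 = 0 ⇒ exp(X1) = -1
  r1: exp(X3) + (1)·1 = 0 ⇒ exp(X3) = -1
Π_4 = X1^-1 · X3^-1 · X6

["-1", "0", "-1", "0", "0", "1", "0", "0"]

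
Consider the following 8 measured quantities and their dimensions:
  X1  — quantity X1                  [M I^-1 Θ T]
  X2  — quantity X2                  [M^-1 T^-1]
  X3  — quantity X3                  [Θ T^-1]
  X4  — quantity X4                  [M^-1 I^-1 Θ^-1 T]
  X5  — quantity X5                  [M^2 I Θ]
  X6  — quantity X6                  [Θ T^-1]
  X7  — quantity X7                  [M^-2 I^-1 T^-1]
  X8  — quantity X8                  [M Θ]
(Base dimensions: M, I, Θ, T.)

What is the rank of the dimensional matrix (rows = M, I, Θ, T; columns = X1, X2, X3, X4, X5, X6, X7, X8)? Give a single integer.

3

Exponent matrix [M,I,Θ,T] × [X1,X2,X3,X4,X5,X6,X7,X8]:
  M: [ 1 -1  0 -1  2  0 -2  1]
  I: [-1  0  0 -1  1  0 -1  0]
  Θ: [ 1  0  1 -1  1  1  0  1]
  T: [ 1 -1 -1  1  0 -1 -1  0]
Row reduction gives pivot columns X1,X2,X3; rank = 3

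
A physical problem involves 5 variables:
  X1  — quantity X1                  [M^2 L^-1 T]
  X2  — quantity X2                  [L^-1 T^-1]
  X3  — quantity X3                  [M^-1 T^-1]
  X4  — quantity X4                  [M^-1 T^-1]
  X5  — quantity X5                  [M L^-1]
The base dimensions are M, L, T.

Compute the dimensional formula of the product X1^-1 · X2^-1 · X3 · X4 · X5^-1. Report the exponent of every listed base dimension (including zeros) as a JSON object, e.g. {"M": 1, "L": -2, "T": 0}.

Dimensional matrix (M×L×T by X1×X2×X3×X4×X5):
  M: [ 2  0 -1 -1  1]
  L: [-1 -1  0  0 -1]
  T: [ 1 -1 -1 -1  0]
  [M]: (-1)·2+(-1)·0+(1)·-1+(1)·-1+(-1)·1 = -5
  [L]: (-1)·-1+(-1)·-1+(1)·0+(1)·0+(-1)·-1 = 3
  [T]: (-1)·1+(-1)·-1+(1)·-1+(1)·-1+(-1)·0 = -2
⇒ M^-5 L^3 T^-2

{"M": -5, "L": 3, "T": -2}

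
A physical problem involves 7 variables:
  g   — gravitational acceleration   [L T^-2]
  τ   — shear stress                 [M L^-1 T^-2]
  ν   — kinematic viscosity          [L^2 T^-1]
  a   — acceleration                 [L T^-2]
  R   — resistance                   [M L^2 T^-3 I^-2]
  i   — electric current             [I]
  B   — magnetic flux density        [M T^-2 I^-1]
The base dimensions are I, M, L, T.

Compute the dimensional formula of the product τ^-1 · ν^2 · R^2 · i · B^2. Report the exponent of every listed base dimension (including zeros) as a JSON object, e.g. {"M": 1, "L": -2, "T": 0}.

Dimensional matrix (I×M×L×T by g×τ×ν×a×R×i×B):
  I: [ 0  0  0  0 -2  1 -1]
  M: [ 0  1  0  0  1  0  1]
  L: [ 1 -1  2  1  2  0  0]
  T: [-2 -2 -1 -2 -3  0 -2]
  [I]: (-1)·0+(2)·0+(2)·-2+(1)·1+(2)·-1 = -5
  [M]: (-1)·1+(2)·0+(2)·1+(1)·0+(2)·1 = 3
  [L]: (-1)·-1+(2)·2+(2)·2+(1)·0+(2)·0 = 9
  [T]: (-1)·-2+(2)·-1+(2)·-3+(1)·0+(2)·-2 = -10
⇒ I^-5 M^3 L^9 T^-10

{"I": -5, "M": 3, "L": 9, "T": -10}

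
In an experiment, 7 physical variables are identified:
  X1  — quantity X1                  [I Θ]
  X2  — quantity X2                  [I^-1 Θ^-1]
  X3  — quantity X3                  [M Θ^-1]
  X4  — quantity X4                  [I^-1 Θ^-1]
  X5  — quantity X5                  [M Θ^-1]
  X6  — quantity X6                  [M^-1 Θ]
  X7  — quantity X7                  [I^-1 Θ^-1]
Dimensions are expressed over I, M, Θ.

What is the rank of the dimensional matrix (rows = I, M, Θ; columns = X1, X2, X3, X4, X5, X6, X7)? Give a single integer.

Exponent matrix [I,M,Θ] × [X1,X2,X3,X4,X5,X6,X7]:
  I: [ 1 -1  0 -1  0  0 -1]
  M: [ 0  0  1  0  1 -1  0]
  Θ: [ 1 -1 -1 -1 -1  1 -1]
RREF → pivots at {X1,X3} ⇒ r = 2

2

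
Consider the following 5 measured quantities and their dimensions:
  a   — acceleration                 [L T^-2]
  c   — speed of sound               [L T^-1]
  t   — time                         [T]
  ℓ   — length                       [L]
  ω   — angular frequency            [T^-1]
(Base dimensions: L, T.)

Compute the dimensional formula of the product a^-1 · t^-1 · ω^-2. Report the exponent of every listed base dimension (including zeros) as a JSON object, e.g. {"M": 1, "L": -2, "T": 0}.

{"L": -1, "T": 3}

Write exponents as rows L,T / cols a,c,t,ℓ,ω:
  L: [ 1  1  0  1  0]
  T: [-2 -1  1  0 -1]
  [L]: (-1)·1+(-1)·0+(-2)·0 = -1
  [T]: (-1)·-2+(-1)·1+(-2)·-1 = 3
⇒ L^-1 T^3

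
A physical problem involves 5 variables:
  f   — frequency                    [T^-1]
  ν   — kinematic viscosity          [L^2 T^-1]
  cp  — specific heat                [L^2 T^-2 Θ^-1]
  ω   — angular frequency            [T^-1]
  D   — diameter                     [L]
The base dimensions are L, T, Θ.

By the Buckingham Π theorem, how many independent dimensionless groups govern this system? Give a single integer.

2

Dimensional matrix (L×T×Θ by f×ν×cp×ω×D):
  L: [ 0  2  2  0  1]
  T: [-1 -1 -2 -1  0]
  Θ: [ 0  0 -1  0  0]
Echelon form has 3 nonzero rows (pivots: f,ν,cp)
n=5, r=3 ⇒ 2 dimensionless groups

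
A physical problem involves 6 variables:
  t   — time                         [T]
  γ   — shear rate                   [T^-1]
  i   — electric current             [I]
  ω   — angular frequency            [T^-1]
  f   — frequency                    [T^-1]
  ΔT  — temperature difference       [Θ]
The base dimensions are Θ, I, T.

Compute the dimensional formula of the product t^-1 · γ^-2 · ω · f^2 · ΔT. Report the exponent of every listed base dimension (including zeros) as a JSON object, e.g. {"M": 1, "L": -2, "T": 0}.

{"Θ": 1, "I": 0, "T": -2}

Dimensional matrix (Θ×I×T by t×γ×i×ω×f×ΔT):
  Θ: [ 0  0  0  0  0  1]
  I: [ 0  0  1  0  0  0]
  T: [ 1 -1  0 -1 -1  0]
  [Θ]: (-1)·0+(-2)·0+(1)·0+(2)·0+(1)·1 = 1
  [I]: (-1)·0+(-2)·0+(1)·0+(2)·0+(1)·0 = 0
  [T]: (-1)·1+(-2)·-1+(1)·-1+(2)·-1+(1)·0 = -2
⇒ Θ T^-2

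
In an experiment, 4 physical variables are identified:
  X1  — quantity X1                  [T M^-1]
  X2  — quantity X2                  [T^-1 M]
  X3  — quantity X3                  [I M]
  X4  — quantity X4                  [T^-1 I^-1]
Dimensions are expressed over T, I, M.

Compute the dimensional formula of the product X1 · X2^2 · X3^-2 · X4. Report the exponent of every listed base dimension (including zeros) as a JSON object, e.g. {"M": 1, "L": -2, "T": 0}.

Exponent matrix [T,I,M] × [X1,X2,X3,X4]:
  T: [ 1 -1  0 -1]
  I: [ 0  0  1 -1]
  M: [-1  1  1  0]
  [T]: (1)·1+(2)·-1+(-2)·0+(1)·-1 = -2
  [I]: (1)·0+(2)·0+(-2)·1+(1)·-1 = -3
  [M]: (1)·-1+(2)·1+(-2)·1+(1)·0 = -1
⇒ T^-2 I^-3 M^-1

{"T": -2, "I": -3, "M": -1}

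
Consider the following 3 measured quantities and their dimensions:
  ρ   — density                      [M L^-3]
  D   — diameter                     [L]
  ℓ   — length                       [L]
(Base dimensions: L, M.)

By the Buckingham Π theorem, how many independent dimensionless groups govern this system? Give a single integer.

1

Exponent matrix [L,M] × [ρ,D,ℓ]:
  L: [-3  1  1]
  M: [ 1  0  0]
RREF → pivots at {ρ,D} ⇒ r = 2
n=3, r=2 ⇒ 1 dimensionless group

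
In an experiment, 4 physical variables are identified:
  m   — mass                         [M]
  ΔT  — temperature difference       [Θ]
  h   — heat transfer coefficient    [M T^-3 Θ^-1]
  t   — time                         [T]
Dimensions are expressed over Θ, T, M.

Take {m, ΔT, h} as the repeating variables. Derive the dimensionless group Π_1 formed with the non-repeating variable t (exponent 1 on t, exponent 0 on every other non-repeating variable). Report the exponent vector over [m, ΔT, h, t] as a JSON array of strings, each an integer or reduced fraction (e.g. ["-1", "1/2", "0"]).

Write exponents as rows Θ,T,M / cols m,ΔT,h,t:
  Θ: [ 0  1 -1  0]
  T: [ 0  0 -3  1]
  M: [ 1  0  1  0]
RREF → pivots at {m,ΔT,h} ⇒ r = 3
Repeat: m,ΔT,h; free: t
RREF:
  r0: [   1    0    0  1/3]
  r1: [   0    1    0 -1/3]
  r2: [   0    0    1 -1/3]
Fix exponent of t at 1; solve each RREF row for its pivot's exponent:
  r0: exp(m) + (1/3)·1 = 0 ⇒ exp(m) = -1/3
  r1: exp(ΔT) + (-1/3)·1 = 0 ⇒ exp(ΔT) = 1/3
  r2: exp(h) + (-1/3)·1 = 0 ⇒ exp(h) = 1/3
Π_1 = m^(-1/3) · ΔT^(1/3) · h^(1/3) · t

["-1/3", "1/3", "1/3", "1"]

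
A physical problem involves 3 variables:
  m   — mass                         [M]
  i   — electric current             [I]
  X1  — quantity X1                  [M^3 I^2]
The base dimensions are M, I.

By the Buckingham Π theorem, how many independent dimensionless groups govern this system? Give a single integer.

Write exponents as rows M,I / cols m,i,X1:
  M: [ 1  0  3]
  I: [ 0  1  2]
Echelon form has 2 nonzero rows (pivots: m,i)
3 vars − rank 2 = 1 Π group

1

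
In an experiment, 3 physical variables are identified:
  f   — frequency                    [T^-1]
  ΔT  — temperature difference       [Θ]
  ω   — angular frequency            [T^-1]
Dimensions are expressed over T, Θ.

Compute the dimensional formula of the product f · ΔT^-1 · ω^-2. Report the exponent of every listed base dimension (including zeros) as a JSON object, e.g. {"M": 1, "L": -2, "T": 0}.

Dimensional matrix (T×Θ by f×ΔT×ω):
  T: [-1  0 -1]
  Θ: [ 0  1  0]
  [T]: (1)·-1+(-1)·0+(-2)·-1 = 1
  [Θ]: (1)·0+(-1)·1+(-2)·0 = -1
⇒ T Θ^-1

{"T": 1, "Θ": -1}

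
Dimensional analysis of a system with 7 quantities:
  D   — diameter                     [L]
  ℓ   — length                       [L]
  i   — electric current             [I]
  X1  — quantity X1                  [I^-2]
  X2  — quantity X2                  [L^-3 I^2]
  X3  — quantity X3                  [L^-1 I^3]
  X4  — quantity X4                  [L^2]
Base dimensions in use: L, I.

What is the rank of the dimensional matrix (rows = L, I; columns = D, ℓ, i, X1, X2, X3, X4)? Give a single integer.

Dimensional matrix (L×I by D×ℓ×i×X1×X2×X3×X4):
  L: [ 1  1  0  0 -3 -1  2]
  I: [ 0  0  1 -2  2  3  0]
Row reduction gives pivot columns D,i; rank = 2

2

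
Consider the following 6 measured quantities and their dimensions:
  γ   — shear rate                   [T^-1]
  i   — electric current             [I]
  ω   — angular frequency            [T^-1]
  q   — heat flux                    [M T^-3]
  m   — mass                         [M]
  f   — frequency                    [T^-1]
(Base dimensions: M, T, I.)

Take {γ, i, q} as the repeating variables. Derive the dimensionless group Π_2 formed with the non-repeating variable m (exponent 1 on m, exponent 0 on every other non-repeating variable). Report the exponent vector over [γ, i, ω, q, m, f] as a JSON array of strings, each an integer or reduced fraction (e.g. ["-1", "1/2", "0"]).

["3", "0", "0", "-1", "1", "0"]

Dimensional matrix (M×T×I by γ×i×ω×q×m×f):
  M: [ 0  0  0  1  1  0]
  T: [-1  0 -1 -3  0 -1]
  I: [ 0  1  0  0  0  0]
RREF → pivots at {γ,i,q} ⇒ r = 3
Repeat: γ,i,q; free: ω,m,f
RREF:
  r0: [   1    0    1    0   -3    1]
  r1: [   0    1    0    0    0    0]
  r2: [   0    0    0    1    1    0]
Fix exponent of m at 1, ω at 0, f at 0; solve each RREF row for its pivot's exponent:
  r0: exp(γ) + (-3)·1 = 0 ⇒ exp(γ) = 3
  r1: exp(i) + (0)·1 = 0 ⇒ exp(i) = 0
  r2: exp(q) + (1)·1 = 0 ⇒ exp(q) = -1
Π_2 = γ^3 · q^-1 · m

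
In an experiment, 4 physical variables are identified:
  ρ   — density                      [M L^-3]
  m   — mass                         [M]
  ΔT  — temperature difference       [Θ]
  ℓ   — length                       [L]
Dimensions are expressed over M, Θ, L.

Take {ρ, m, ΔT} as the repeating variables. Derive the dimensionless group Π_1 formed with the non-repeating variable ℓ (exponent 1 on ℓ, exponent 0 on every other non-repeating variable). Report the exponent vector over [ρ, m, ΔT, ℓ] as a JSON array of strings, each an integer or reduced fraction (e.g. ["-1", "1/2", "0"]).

["1/3", "-1/3", "0", "1"]

Dimensional matrix (M×Θ×L by ρ×m×ΔT×ℓ):
  M: [ 1  1  0  0]
  Θ: [ 0  0  1  0]
  L: [-3  0  0  1]
Echelon form has 3 nonzero rows (pivots: ρ,m,ΔT)
Pivot set = {ρ,m,ΔT}, free = {ℓ}
RREF:
  r0: [   1    0    0 -1/3]
  r1: [   0    1    0  1/3]
  r2: [   0    0    1    0]
Fix exponent of ℓ at 1; solve each RREF row for its pivot's exponent:
  r0: exp(ρ) + (-1/3)·1 = 0 ⇒ exp(ρ) = 1/3
  r1: exp(m) + (1/3)·1 = 0 ⇒ exp(m) = -1/3
  r2: exp(ΔT) + (0)·1 = 0 ⇒ exp(ΔT) = 0
Π_1 = ρ^(1/3) · m^(-1/3) · ℓ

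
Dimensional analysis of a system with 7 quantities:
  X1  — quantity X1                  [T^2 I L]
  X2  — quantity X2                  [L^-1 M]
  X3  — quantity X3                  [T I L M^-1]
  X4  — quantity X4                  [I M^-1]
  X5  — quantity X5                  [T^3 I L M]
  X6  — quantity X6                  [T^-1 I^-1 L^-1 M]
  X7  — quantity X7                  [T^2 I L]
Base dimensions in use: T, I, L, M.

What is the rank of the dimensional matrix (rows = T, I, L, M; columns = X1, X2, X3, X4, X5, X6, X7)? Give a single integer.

3

Dimensional matrix (T×I×L×M by X1×X2×X3×X4×X5×X6×X7):
  T: [ 2  0  1  0  3 -1  2]
  I: [ 1  0  1  1  1 -1  1]
  L: [ 1 -1  1  0  1 -1  1]
  M: [ 0  1 -1 -1  1  1  0]
Echelon form has 3 nonzero rows (pivots: X1,X2,X3)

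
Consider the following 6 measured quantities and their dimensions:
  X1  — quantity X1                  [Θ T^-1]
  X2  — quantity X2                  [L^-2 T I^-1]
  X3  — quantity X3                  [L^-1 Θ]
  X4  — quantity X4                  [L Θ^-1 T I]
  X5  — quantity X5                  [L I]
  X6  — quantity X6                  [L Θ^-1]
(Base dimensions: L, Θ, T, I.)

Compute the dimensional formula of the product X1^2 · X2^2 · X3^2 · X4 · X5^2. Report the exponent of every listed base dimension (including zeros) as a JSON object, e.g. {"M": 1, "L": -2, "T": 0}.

{"L": -3, "Θ": 3, "T": 1, "I": 1}

Write exponents as rows L,Θ,T,I / cols X1,X2,X3,X4,X5,X6:
  L: [ 0 -2 -1  1  1  1]
  Θ: [ 1  0  1 -1  0 -1]
  T: [-1  1  0  1  0  0]
  I: [ 0 -1  0  1  1  0]
  [L]: (2)·0+(2)·-2+(2)·-1+(1)·1+(2)·1 = -3
  [Θ]: (2)·1+(2)·0+(2)·1+(1)·-1+(2)·0 = 3
  [T]: (2)·-1+(2)·1+(2)·0+(1)·1+(2)·0 = 1
  [I]: (2)·0+(2)·-1+(2)·0+(1)·1+(2)·1 = 1
⇒ L^-3 Θ^3 T I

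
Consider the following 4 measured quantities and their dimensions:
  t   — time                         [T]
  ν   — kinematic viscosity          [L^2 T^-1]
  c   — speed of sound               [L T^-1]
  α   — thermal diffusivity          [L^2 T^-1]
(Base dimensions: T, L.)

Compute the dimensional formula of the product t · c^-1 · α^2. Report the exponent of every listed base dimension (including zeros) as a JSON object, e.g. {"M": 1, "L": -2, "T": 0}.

Exponent matrix [T,L] × [t,ν,c,α]:
  T: [ 1 -1 -1 -1]
  L: [ 0  2  1  2]
  [T]: (1)·1+(-1)·-1+(2)·-1 = 0
  [L]: (1)·0+(-1)·1+(2)·2 = 3
⇒ L^3

{"T": 0, "L": 3}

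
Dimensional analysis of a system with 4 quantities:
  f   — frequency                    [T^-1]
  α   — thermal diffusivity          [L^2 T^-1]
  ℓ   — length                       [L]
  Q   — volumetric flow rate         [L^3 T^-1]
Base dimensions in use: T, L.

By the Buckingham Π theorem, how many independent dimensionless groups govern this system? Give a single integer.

2

Exponent matrix [T,L] × [f,α,ℓ,Q]:
  T: [-1 -1  0 -1]
  L: [ 0  2  1  3]
RREF → pivots at {f,α} ⇒ r = 2
Π count = n − r = 4 − 2 = 2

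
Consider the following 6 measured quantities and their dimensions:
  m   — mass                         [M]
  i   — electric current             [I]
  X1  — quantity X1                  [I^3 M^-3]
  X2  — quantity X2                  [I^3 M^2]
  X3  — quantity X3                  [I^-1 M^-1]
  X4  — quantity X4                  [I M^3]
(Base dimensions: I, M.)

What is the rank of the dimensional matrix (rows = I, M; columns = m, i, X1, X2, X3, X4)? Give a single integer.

2

Write exponents as rows I,M / cols m,i,X1,X2,X3,X4:
  I: [ 0  1  3  3 -1  1]
  M: [ 1  0 -3  2 -1  3]
Echelon form has 2 nonzero rows (pivots: m,i)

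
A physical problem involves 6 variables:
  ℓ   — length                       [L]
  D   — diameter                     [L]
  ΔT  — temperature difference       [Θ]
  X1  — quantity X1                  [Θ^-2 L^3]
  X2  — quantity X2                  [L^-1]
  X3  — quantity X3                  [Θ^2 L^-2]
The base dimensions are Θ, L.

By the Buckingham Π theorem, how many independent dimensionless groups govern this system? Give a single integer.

Write exponents as rows Θ,L / cols ℓ,D,ΔT,X1,X2,X3:
  Θ: [ 0  0  1 -2  0  2]
  L: [ 1  1  0  3 -1 -2]
Echelon form has 2 nonzero rows (pivots: ℓ,ΔT)
Π count = n − r = 6 − 2 = 4

4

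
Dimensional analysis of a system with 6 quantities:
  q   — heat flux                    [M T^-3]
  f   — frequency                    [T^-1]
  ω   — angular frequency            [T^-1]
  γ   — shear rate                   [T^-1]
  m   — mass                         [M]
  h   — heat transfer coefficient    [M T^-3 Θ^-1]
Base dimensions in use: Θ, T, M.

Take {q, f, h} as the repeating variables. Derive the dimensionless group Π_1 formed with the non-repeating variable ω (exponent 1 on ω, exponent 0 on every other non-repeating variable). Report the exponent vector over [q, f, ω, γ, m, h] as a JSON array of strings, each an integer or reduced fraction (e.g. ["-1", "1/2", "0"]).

Exponent matrix [Θ,T,M] × [q,f,ω,γ,m,h]:
  Θ: [ 0  0  0  0  0 -1]
  T: [-3 -1 -1 -1  0 -3]
  M: [ 1  0  0  0  1  1]
Row reduction gives pivot columns q,f,h; rank = 3
Pivot set = {q,f,h}, free = {ω,γ,m}
RREF:
  r0: [   1    0    0    0    1    0]
  r1: [   0    1    1    1   -3    0]
  r2: [   0    0    0    0    0    1]
Fix exponent of ω at 1, γ at 0, m at 0; solve each RREF row for its pivot's exponent:
  r0: exp(q) + (0)·1 = 0 ⇒ exp(q) = 0
  r1: exp(f) + (1)·1 = 0 ⇒ exp(f) = -1
  r2: exp(h) + (0)·1 = 0 ⇒ exp(h) = 0
Π_1 = f^-1 · ω

["0", "-1", "1", "0", "0", "0"]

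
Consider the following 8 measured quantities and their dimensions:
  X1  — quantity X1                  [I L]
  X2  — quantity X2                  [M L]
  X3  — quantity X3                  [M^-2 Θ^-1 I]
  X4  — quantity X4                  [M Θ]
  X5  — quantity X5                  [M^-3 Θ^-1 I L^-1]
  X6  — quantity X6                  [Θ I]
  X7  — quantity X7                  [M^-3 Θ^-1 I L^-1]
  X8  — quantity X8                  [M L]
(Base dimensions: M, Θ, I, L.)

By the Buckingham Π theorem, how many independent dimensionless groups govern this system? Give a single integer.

5

Dimensional matrix (M×Θ×I×L by X1×X2×X3×X4×X5×X6×X7×X8):
  M: [ 0  1 -2  1 -3  0 -3  1]
  Θ: [ 0  0 -1  1 -1  1 -1  0]
  I: [ 1  0  1  0  1  1  1  0]
  L: [ 1  1  0  0 -1  0 -1  1]
RREF → pivots at {X1,X2,X3} ⇒ r = 3
8 vars − rank 3 = 5 Π groups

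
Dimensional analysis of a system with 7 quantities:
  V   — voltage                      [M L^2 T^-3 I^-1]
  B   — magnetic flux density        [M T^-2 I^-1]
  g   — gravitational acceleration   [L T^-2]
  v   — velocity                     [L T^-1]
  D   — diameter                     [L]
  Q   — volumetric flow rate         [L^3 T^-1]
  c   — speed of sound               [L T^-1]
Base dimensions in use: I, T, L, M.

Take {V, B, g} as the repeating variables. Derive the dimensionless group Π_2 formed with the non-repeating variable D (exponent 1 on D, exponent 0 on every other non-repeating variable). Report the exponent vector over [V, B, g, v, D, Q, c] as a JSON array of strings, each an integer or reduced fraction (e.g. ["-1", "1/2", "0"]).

["-2/3", "2/3", "1/3", "0", "1", "0", "0"]

Write exponents as rows I,T,L,M / cols V,B,g,v,D,Q,c:
  I: [-1 -1  0  0  0  0  0]
  T: [-3 -2 -2 -1  0 -1 -1]
  L: [ 2  0  1  1  1  3  1]
  M: [ 1  1  0  0  0  0  0]
Echelon form has 3 nonzero rows (pivots: V,B,g)
Pivot set = {V,B,g}, free = {v,D,Q,c}
RREF:
  r0: [   1    0    0  1/3  2/3  5/3  1/3]
  r1: [   0    1    0 -1/3 -2/3 -5/3 -1/3]
  r2: [   0    0    1  1/3 -1/3 -1/3  1/3]
  r3: [   0    0    0    0    0    0    0]
Fix exponent of D at 1, v at 0, Q at 0, c at 0; solve each RREF row for its pivot's exponent:
  r0: exp(V) + (2/3)·1 = 0 ⇒ exp(V) = -2/3
  r1: exp(B) + (-2/3)·1 = 0 ⇒ exp(B) = 2/3
  r2: exp(g) + (-1/3)·1 = 0 ⇒ exp(g) = 1/3
Π_2 = V^(-2/3) · B^(2/3) · g^(1/3) · D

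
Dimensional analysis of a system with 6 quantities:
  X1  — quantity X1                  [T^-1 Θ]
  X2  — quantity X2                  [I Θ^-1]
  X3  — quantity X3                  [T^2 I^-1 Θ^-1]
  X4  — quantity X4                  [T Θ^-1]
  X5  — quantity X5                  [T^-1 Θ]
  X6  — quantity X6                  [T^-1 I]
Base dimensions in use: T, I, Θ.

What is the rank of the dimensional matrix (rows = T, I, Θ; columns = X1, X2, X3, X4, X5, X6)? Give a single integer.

Dimensional matrix (T×I×Θ by X1×X2×X3×X4×X5×X6):
  T: [-1  0  2  1 -1 -1]
  I: [ 0  1 -1  0  0  1]
  Θ: [ 1 -1 -1 -1  1  0]
Row reduction gives pivot columns X1,X2; rank = 2

2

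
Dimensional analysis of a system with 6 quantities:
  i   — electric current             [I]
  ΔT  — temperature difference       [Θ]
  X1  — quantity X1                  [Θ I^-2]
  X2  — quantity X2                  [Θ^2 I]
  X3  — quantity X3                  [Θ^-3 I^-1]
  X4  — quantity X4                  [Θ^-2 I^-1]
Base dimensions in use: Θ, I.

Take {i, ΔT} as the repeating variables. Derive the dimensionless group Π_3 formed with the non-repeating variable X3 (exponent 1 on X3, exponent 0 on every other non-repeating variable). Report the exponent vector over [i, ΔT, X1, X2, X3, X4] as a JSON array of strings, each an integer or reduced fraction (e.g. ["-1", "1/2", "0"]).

["1", "3", "0", "0", "1", "0"]

Dimensional matrix (Θ×I by i×ΔT×X1×X2×X3×X4):
  Θ: [ 0  1  1  2 -3 -2]
  I: [ 1  0 -2  1 -1 -1]
Row reduction gives pivot columns i,ΔT; rank = 2
Repeat: i,ΔT; free: X1,X2,X3,X4
RREF:
  r0: [   1    0   -2    1   -1   -1]
  r1: [   0    1    1    2   -3   -2]
Fix exponent of X3 at 1, X1 at 0, X2 at 0, X4 at 0; solve each RREF row for its pivot's exponent:
  r0: exp(i) + (-1)·1 = 0 ⇒ exp(i) = 1
  r1: exp(ΔT) + (-3)·1 = 0 ⇒ exp(ΔT) = 3
Π_3 = i · ΔT^3 · X3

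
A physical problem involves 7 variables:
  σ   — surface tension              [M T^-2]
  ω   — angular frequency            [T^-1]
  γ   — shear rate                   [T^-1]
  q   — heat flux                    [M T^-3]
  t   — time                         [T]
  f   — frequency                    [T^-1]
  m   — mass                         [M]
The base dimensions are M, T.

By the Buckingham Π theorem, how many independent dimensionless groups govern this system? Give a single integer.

Write exponents as rows M,T / cols σ,ω,γ,q,t,f,m:
  M: [ 1  0  0  1  0  0  1]
  T: [-2 -1 -1 -3  1 -1  0]
RREF → pivots at {σ,ω} ⇒ r = 2
Π count = n − r = 7 − 2 = 5

5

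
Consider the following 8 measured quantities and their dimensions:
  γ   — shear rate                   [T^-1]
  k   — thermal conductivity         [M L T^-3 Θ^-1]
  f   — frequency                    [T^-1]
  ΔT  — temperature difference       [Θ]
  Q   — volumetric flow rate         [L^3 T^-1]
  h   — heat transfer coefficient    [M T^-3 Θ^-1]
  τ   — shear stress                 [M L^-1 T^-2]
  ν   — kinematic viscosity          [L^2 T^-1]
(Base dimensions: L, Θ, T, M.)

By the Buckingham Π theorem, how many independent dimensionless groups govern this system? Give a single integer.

Dimensional matrix (L×Θ×T×M by γ×k×f×ΔT×Q×h×τ×ν):
  L: [ 0  1  0  0  3  0 -1  2]
  Θ: [ 0 -1  0  1  0 -1  0  0]
  T: [-1 -3 -1  0 -1 -3 -2 -1]
  M: [ 0  1  0  0  0  1  1  0]
Row reduction gives pivot columns γ,k,ΔT,Q; rank = 4
n=8, r=4 ⇒ 4 dimensionless groups

4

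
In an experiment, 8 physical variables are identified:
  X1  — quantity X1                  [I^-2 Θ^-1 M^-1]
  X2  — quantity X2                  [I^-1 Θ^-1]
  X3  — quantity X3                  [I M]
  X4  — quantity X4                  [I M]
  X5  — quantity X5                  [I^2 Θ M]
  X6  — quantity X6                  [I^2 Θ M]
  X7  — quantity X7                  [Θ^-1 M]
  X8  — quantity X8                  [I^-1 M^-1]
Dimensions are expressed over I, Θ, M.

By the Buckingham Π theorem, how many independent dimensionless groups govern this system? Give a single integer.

6

Write exponents as rows I,Θ,M / cols X1,X2,X3,X4,X5,X6,X7,X8:
  I: [-2 -1  1  1  2  2  0 -1]
  Θ: [-1 -1  0  0  1  1 -1  0]
  M: [-1  0  1  1  1  1  1 -1]
Row reduction gives pivot columns X1,X2; rank = 2
n=8, r=2 ⇒ 6 dimensionless groups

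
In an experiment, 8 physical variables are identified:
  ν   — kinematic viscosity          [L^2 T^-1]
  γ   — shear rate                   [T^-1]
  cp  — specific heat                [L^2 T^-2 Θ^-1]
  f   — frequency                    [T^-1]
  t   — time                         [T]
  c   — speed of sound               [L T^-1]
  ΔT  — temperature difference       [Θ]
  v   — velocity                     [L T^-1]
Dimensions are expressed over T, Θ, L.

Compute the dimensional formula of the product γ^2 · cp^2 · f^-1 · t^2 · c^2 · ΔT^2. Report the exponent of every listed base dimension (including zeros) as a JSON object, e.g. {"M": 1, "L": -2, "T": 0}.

{"T": -5, "Θ": 0, "L": 6}

Dimensional matrix (T×Θ×L by ν×γ×cp×f×t×c×ΔT×v):
  T: [-1 -1 -2 -1  1 -1  0 -1]
  Θ: [ 0  0 -1  0  0  0  1  0]
  L: [ 2  0  2  0  0  1  0  1]
  [T]: (2)·-1+(2)·-2+(-1)·-1+(2)·1+(2)·-1+(2)·0 = -5
  [Θ]: (2)·0+(2)·-1+(-1)·0+(2)·0+(2)·0+(2)·1 = 0
  [L]: (2)·0+(2)·2+(-1)·0+(2)·0+(2)·1+(2)·0 = 6
⇒ T^-5 L^6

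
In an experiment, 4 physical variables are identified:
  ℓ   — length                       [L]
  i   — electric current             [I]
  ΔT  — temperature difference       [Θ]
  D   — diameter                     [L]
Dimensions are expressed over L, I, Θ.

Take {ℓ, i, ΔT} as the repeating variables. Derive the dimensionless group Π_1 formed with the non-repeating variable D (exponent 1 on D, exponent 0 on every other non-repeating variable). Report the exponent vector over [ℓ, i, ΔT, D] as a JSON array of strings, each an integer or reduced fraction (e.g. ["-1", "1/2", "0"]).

Dimensional matrix (L×I×Θ by ℓ×i×ΔT×D):
  L: [ 1  0  0  1]
  I: [ 0  1  0  0]
  Θ: [ 0  0  1  0]
RREF → pivots at {ℓ,i,ΔT} ⇒ r = 3
Pivot set = {ℓ,i,ΔT}, free = {D}
RREF:
  r0: [   1    0    0    1]
  r1: [   0    1    0    0]
  r2: [   0    0    1    0]
Fix exponent of D at 1; solve each RREF row for its pivot's exponent:
  r0: exp(ℓ) + (1)·1 = 0 ⇒ exp(ℓ) = -1
  r1: exp(i) + (0)·1 = 0 ⇒ exp(i) = 0
  r2: exp(ΔT) + (0)·1 = 0 ⇒ exp(ΔT) = 0
Π_1 = ℓ^-1 · D

["-1", "0", "0", "1"]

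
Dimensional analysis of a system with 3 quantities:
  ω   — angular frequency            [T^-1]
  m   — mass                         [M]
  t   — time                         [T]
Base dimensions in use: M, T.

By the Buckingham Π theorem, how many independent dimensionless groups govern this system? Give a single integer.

Write exponents as rows M,T / cols ω,m,t:
  M: [ 0  1  0]
  T: [-1  0  1]
Echelon form has 2 nonzero rows (pivots: ω,m)
3 vars − rank 2 = 1 Π group

1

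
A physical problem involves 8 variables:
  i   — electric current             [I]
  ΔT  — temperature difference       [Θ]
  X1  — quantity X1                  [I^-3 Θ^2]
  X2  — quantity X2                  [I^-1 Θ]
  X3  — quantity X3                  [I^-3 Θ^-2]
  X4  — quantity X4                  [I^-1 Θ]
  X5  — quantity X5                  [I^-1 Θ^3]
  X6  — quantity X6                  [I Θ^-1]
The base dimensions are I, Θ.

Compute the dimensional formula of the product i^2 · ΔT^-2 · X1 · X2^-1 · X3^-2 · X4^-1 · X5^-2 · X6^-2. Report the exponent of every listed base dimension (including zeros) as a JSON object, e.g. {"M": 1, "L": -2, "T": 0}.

{"I": 7, "Θ": -2}

Exponent matrix [I,Θ] × [i,ΔT,X1,X2,X3,X4,X5,X6]:
  I: [ 1  0 -3 -1 -3 -1 -1  1]
  Θ: [ 0  1  2  1 -2  1  3 -1]
  [I]: (2)·1+(-2)·0+(1)·-3+(-1)·-1+(-2)·-3+(-1)·-1+(-2)·-1+(-2)·1 = 7
  [Θ]: (2)·0+(-2)·1+(1)·2+(-1)·1+(-2)·-2+(-1)·1+(-2)·3+(-2)·-1 = -2
⇒ I^7 Θ^-2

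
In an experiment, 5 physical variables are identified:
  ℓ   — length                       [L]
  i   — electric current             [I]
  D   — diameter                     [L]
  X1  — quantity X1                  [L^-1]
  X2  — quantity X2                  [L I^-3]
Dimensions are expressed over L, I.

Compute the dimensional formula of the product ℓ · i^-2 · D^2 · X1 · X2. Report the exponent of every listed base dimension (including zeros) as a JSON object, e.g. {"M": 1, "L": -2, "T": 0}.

{"L": 3, "I": -5}

Write exponents as rows L,I / cols ℓ,i,D,X1,X2:
  L: [ 1  0  1 -1  1]
  I: [ 0  1  0  0 -3]
  [L]: (1)·1+(-2)·0+(2)·1+(1)·-1+(1)·1 = 3
  [I]: (1)·0+(-2)·1+(2)·0+(1)·0+(1)·-3 = -5
⇒ L^3 I^-5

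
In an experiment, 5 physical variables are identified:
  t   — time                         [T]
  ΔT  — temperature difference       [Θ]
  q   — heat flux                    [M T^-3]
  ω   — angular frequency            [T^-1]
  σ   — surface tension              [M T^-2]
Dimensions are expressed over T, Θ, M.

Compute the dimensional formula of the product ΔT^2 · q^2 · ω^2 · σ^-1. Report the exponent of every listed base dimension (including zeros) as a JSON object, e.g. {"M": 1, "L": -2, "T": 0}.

{"T": -6, "Θ": 2, "M": 1}

Exponent matrix [T,Θ,M] × [t,ΔT,q,ω,σ]:
  T: [ 1  0 -3 -1 -2]
  Θ: [ 0  1  0  0  0]
  M: [ 0  0  1  0  1]
  [T]: (2)·0+(2)·-3+(2)·-1+(-1)·-2 = -6
  [Θ]: (2)·1+(2)·0+(2)·0+(-1)·0 = 2
  [M]: (2)·0+(2)·1+(2)·0+(-1)·1 = 1
⇒ T^-6 Θ^2 M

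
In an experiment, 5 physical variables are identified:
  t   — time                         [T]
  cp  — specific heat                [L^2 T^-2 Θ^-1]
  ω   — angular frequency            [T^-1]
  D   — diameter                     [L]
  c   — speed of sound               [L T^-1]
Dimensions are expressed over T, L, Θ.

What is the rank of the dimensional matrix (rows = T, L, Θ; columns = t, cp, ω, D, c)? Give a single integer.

Write exponents as rows T,L,Θ / cols t,cp,ω,D,c:
  T: [ 1 -2 -1  0 -1]
  L: [ 0  2  0  1  1]
  Θ: [ 0 -1  0  0  0]
Echelon form has 3 nonzero rows (pivots: t,cp,D)

3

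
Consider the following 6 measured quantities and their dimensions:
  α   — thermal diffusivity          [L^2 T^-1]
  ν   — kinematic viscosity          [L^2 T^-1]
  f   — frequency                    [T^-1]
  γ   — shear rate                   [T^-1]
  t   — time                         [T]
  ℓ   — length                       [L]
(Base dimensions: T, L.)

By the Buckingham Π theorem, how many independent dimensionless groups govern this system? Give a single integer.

Exponent matrix [T,L] × [α,ν,f,γ,t,ℓ]:
  T: [-1 -1 -1 -1  1  0]
  L: [ 2  2  0  0  0  1]
Echelon form has 2 nonzero rows (pivots: α,f)
n=6, r=2 ⇒ 4 dimensionless groups

4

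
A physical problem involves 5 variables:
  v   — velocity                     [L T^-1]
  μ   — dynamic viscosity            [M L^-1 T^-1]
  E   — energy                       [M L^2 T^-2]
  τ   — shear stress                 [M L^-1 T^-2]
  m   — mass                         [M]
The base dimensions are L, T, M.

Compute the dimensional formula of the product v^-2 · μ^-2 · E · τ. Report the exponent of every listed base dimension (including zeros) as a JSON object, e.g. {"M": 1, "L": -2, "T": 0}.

{"L": 1, "T": 0, "M": 0}

Dimensional matrix (L×T×M by v×μ×E×τ×m):
  L: [ 1 -1  2 -1  0]
  T: [-1 -1 -2 -2  0]
  M: [ 0  1  1  1  1]
  [L]: (-2)·1+(-2)·-1+(1)·2+(1)·-1 = 1
  [T]: (-2)·-1+(-2)·-1+(1)·-2+(1)·-2 = 0
  [M]: (-2)·0+(-2)·1+(1)·1+(1)·1 = 0
⇒ L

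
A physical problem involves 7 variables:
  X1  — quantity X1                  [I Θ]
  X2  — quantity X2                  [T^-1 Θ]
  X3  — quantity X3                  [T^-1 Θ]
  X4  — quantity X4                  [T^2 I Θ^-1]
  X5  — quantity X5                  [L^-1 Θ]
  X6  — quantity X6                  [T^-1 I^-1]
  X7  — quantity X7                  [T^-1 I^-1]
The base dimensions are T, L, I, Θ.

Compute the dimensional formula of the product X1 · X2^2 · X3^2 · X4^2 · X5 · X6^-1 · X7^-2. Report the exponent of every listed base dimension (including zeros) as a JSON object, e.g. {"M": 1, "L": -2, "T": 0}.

{"T": 3, "L": -1, "I": 6, "Θ": 4}

Exponent matrix [T,L,I,Θ] × [X1,X2,X3,X4,X5,X6,X7]:
  T: [ 0 -1 -1  2  0 -1 -1]
  L: [ 0  0  0  0 -1  0  0]
  I: [ 1  0  0  1  0 -1 -1]
  Θ: [ 1  1  1 -1  1  0  0]
  [T]: (1)·0+(2)·-1+(2)·-1+(2)·2+(1)·0+(-1)·-1+(-2)·-1 = 3
  [L]: (1)·0+(2)·0+(2)·0+(2)·0+(1)·-1+(-1)·0+(-2)·0 = -1
  [I]: (1)·1+(2)·0+(2)·0+(2)·1+(1)·0+(-1)·-1+(-2)·-1 = 6
  [Θ]: (1)·1+(2)·1+(2)·1+(2)·-1+(1)·1+(-1)·0+(-2)·0 = 4
⇒ T^3 L^-1 I^6 Θ^4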